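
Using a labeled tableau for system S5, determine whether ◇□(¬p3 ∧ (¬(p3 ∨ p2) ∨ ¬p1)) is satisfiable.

1. ◇□(¬p3 ∧ (¬(p3 ∨ p2) ∨ ¬p1)), w0
2. □(¬p3 ∧ (¬(p3 ∨ p2) ∨ ¬p1)), w1   [◇-rule on 1: fresh world w1, w0Rw1]
3. ¬p3 ∧ (¬(p3 ∨ p2) ∨ ¬p1), w0   [□-rule on 2 via w1Rw0]
4. ¬p3, w0   [∧-rule on 3]
5. ¬(p3 ∨ p2) ∨ ¬p1, w0   [∧-rule on 3]
6. ¬p3 ∧ (¬(p3 ∨ p2) ∨ ¬p1), w1   [□-rule on 2 via w1Rw1]
7. ¬p3, w1   [∧-rule on 6]
8. ¬(p3 ∨ p2) ∨ ¬p1, w1   [∧-rule on 6]
9. ¬p1, w0   [∨-rule on 5 (branches; this branch)]
10. ¬p1, w1   [∨-rule on 8 (branches; this branch)]
Accessibility: w0Rw0, w0Rw1, w1Rw0, w1Rw1

Yes, satisfiable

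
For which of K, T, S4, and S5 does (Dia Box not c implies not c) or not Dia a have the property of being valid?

S5

S4-tableau for the negation not ((Dia Box not c implies not c) or not Dia a):
1. not ((Dia Box not c implies not c) or not Dia a), w0
2. not (Dia Box not c implies not c), w0   [neg-or-rule on 1]
3. Dia a, w0   [neg-or-rule on 1]
4. Dia Box not c, w0   [neg-implies-rule on 2]
5. c, w0   [neg-implies-rule on 2]
6. a, w1   [Dia-rule on 3: fresh world w1, w0Rw1]
7. Box not c, w2   [Dia-rule on 4: fresh world w2, w0Rw2]
8. not c, w2   [Box-rule on 7 via w2Rw2]
Accessibility: w0Rw0, w0Rw1, w0Rw2, w1Rw1, w2Rw2
Complete open branch: countermodel on an S4-frame, so not valid in S4, nor in K, T (the same frame is also a K-frame and a T-frame).
S5-tableau for the negation not ((Dia Box not c implies not c) or not Dia a):
1. not ((Dia Box not c implies not c) or not Dia a), w0
2. not (Dia Box not c implies not c), w0   [neg-or-rule on 1]
3. Dia a, w0   [neg-or-rule on 1]
4. Dia Box not c, w0   [neg-implies-rule on 2]
5. c, w0   [neg-implies-rule on 2]
6. a, w1   [Dia-rule on 3: fresh world w1, w0Rw1]
7. Box not c, w2   [Dia-rule on 4: fresh world w2, w0Rw2]
8. not c, w0   [Box-rule on 7 via w2Rw0]
Accessibility: w0Rw0, w0Rw1, w0Rw2, w1Rw0, w1Rw1, w1Rw2, w2Rw0, w2Rw1, w2Rw2
Branch closes: c and not c both at w0.
Every branch closes (one shown): valid in S5.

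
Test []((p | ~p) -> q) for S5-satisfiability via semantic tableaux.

Satisfiable

1. []((p | ~p) -> q), 0
2. (p | ~p) -> q, 0
3. q, 0
Accessibility: 0R0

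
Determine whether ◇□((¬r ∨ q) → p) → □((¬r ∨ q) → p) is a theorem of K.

Invalid (countermodel exists)

Tableau for the negation ¬(◇□((¬r ∨ q) → p) → □((¬r ∨ q) → p)):
1. ¬(◇□((¬r ∨ q) → p) → □((¬r ∨ q) → p)), 0
2. ◇□((¬r ∨ q) → p), 0
3. ¬□((¬r ∨ q) → p), 0
4. □((¬r ∨ q) → p), 1
5. ¬((¬r ∨ q) → p), 2
6. ¬r ∨ q, 2
7. ¬p, 2
8. q, 2
Accessibility: 0R1, 0R2
The negation has an open branch (countermodel exists).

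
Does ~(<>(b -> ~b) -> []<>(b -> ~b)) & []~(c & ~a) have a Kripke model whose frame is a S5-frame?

1. ~(<>(b -> ~b) -> []<>(b -> ~b)) & []~(c & ~a), 0
2. ~(<>(b -> ~b) -> []<>(b -> ~b)), 0
3. []~(c & ~a), 0
4. <>(b -> ~b), 0
5. ~[]<>(b -> ~b), 0
6. ~(c & ~a), 0
7. a, 0
8. b -> ~b, 1
9. ~(c & ~a), 1
10. ~b, 1
11. a, 1
12. ~<>(b -> ~b), 2
13. ~(c & ~a), 2
14. ~(b -> ~b), 0
15. b, 0
16. ~(b -> ~b), 1
17. b, 1
Accessibility: 0R0, 0R1, 0R2, 1R0, 1R1, 1R2, 2R0, 2R1, 2R2
Branch closes: b and ~b both at 1.
All branches of the tableau close; one closing branch shown above.

Unsatisfiable (every branch closes)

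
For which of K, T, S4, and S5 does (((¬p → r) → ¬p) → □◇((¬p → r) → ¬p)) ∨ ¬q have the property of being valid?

S5

S4-tableau for the negation ¬((((¬p → r) → ¬p) → □◇((¬p → r) → ¬p)) ∨ ¬q):
1. ¬((((¬p → r) → ¬p) → □◇((¬p → r) → ¬p)) ∨ ¬q), 0
2. ¬(((¬p → r) → ¬p) → □◇((¬p → r) → ¬p)), 0
3. q, 0
4. (¬p → r) → ¬p, 0
5. ¬□◇((¬p → r) → ¬p), 0
6. ¬p, 0
7. ¬◇((¬p → r) → ¬p), 1
8. ¬((¬p → r) → ¬p), 1
9. ¬p → r, 1
10. p, 1
11. r, 1
Accessibility: 0R0, 0R1, 1R1
Complete open branch: countermodel on an S4-frame, so not valid in S4, nor in K, T (the same frame is also a K-frame and a T-frame).
S5-tableau for the negation ¬((((¬p → r) → ¬p) → □◇((¬p → r) → ¬p)) ∨ ¬q):
1. ¬((((¬p → r) → ¬p) → □◇((¬p → r) → ¬p)) ∨ ¬q), 0
2. ¬(((¬p → r) → ¬p) → □◇((¬p → r) → ¬p)), 0
3. q, 0
4. (¬p → r) → ¬p, 0
5. ¬□◇((¬p → r) → ¬p), 0
6. ¬(¬p → r), 0
7. ¬p, 0
8. ¬r, 0
9. ¬◇((¬p → r) → ¬p), 1
10. ¬((¬p → r) → ¬p), 0
11. ¬p → r, 0
12. p, 0
Accessibility: 0R0, 0R1, 1R0, 1R1
Branch closes: p and ¬p both at 0.
Every branch closes (one shown): valid in S5.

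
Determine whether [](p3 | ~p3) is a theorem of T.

Tableau for the negation ~[](p3 | ~p3):
1. ~[](p3 | ~p3), 0
2. ~(p3 | ~p3), 1
3. ~p3, 1
4. p3, 1
Accessibility: 0R0, 0R1, 1R1
Branch closes: p3 and ~p3 both at 1.
All branches of the negation close; one closing branch shown above.

Valid in T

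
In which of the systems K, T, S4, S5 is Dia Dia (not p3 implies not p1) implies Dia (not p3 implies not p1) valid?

S4-tableau for the negation not (Dia Dia (not p3 implies not p1) implies Dia (not p3 implies not p1)):
1. not (Dia Dia (not p3 implies not p1) implies Dia (not p3 implies not p1)), w0
2. Dia Dia (not p3 implies not p1), w0   [neg-implies-rule on 1]
3. not Dia (not p3 implies not p1), w0   [neg-implies-rule on 1]
4. not (not p3 implies not p1), w0   [neg-Dia-rule on 3 via w0Rw0]
5. not p3, w0   [neg-implies-rule on 4]
6. p1, w0   [neg-implies-rule on 4]
7. Dia (not p3 implies not p1), w1   [Dia-rule on 2: fresh world w1, w0Rw1]
8. not (not p3 implies not p1), w1   [neg-Dia-rule on 3 via w0Rw1]
9. not p3, w1   [neg-implies-rule on 8]
10. p1, w1   [neg-implies-rule on 8]
11. not p3 implies not p1, w2   [Dia-rule on 7: fresh world w2, w1Rw2]
12. not (not p3 implies not p1), w2   [neg-Dia-rule on 3 via w0Rw2]
13. not p3, w2   [neg-implies-rule on 12]
14. p1, w2   [neg-implies-rule on 12]
15. not p1, w2   [implies-rule on 11 (branches; this branch)]
Accessibility: w0Rw0, w0Rw1, w0Rw2, w1Rw1, w1Rw2, w2Rw2
Branch closes: p1 and not p1 both at w2.
Every branch closes (one shown): valid in S4, hence also in S5 (every theorem of S4 is a theorem of S5).
T-tableau for the negation not (Dia Dia (not p3 implies not p1) implies Dia (not p3 implies not p1)):
1. not (Dia Dia (not p3 implies not p1) implies Dia (not p3 implies not p1)), w0
2. Dia Dia (not p3 implies not p1), w0   [neg-implies-rule on 1]
3. not Dia (not p3 implies not p1), w0   [neg-implies-rule on 1]
4. not (not p3 implies not p1), w0   [neg-Dia-rule on 3 via w0Rw0]
5. not p3, w0   [neg-implies-rule on 4]
6. p1, w0   [neg-implies-rule on 4]
7. Dia (not p3 implies not p1), w1   [Dia-rule on 2: fresh world w1, w0Rw1]
8. not (not p3 implies not p1), w1   [neg-Dia-rule on 3 via w0Rw1]
9. not p3, w1   [neg-implies-rule on 8]
10. p1, w1   [neg-implies-rule on 8]
11. not p3 implies not p1, w2   [Dia-rule on 7: fresh world w2, w1Rw2]
12. not p1, w2   [implies-rule on 11 (branches; this branch)]
Accessibility: w0Rw0, w0Rw1, w1Rw1, w1Rw2, w2Rw2
Complete open branch: countermodel on a T-frame, so not valid in T, nor in K (the same frame is also a K-frame).

S4, S5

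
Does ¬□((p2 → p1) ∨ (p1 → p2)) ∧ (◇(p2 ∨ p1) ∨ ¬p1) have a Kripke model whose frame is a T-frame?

1. ¬□((p2 → p1) ∨ (p1 → p2)) ∧ (◇(p2 ∨ p1) ∨ ¬p1), 0
2. ¬□((p2 → p1) ∨ (p1 → p2)), 0   [∧-rule on 1]
3. ◇(p2 ∨ p1) ∨ ¬p1, 0   [∧-rule on 1]
4. ¬p1, 0   [∨-rule on 3 (branches; this branch)]
5. ¬((p2 → p1) ∨ (p1 → p2)), 1   [¬□-rule on 2: fresh world 1, 0R1]
6. ¬(p2 → p1), 1   [¬∨-rule on 5]
7. ¬(p1 → p2), 1   [¬∨-rule on 5]
8. p2, 1   [¬→-rule on 6]
9. ¬p1, 1   [¬→-rule on 6]
10. p1, 1   [¬→-rule on 7]
11. ¬p2, 1   [¬→-rule on 7]
Accessibility: 0R0, 0R1, 1R1
Branch closes: p1 and ¬p1 both at 1.
(One branch shown.) All branches close.

Unsatisfiable (every branch closes)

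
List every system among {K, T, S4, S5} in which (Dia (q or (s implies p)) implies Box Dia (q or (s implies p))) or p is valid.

S5-tableau for the negation not ((Dia (q or (s implies p)) implies Box Dia (q or (s implies p))) or p):
1. not ((Dia (q or (s implies p)) implies Box Dia (q or (s implies p))) or p), 0
2. not (Dia (q or (s implies p)) implies Box Dia (q or (s implies p))), 0   [neg-or-rule on 1]
3. not p, 0   [neg-or-rule on 1]
4. Dia (q or (s implies p)), 0   [neg-implies-rule on 2]
5. not Box Dia (q or (s implies p)), 0   [neg-implies-rule on 2]
6. q or (s implies p), 1   [Dia-rule on 4: fresh world 1, 0R1]
7. s implies p, 1   [or-rule on 6 (branches; this branch)]
8. p, 1   [implies-rule on 7 (branches; this branch)]
9. not Dia (q or (s implies p)), 2   [neg-Box-rule on 5: fresh world 2, 0R2]
10. not (q or (s implies p)), 0   [neg-Dia-rule on 9 via 2R0]
11. not q, 0   [neg-or-rule on 10]
12. not (s implies p), 0   [neg-or-rule on 10]
13. s, 0   [neg-implies-rule on 12]
14. not (q or (s implies p)), 1   [neg-Dia-rule on 9 via 2R1]
15. not q, 1   [neg-or-rule on 14]
16. not (s implies p), 1   [neg-or-rule on 14]
17. s, 1   [neg-implies-rule on 16]
18. not p, 1   [neg-implies-rule on 16]
Accessibility: 0R0, 0R1, 0R2, 1R0, 1R1, 1R2, 2R0, 2R1, 2R2
Branch closes: p and not p both at 1.
Every branch closes (one shown): valid in S5.
S4-tableau for the negation not ((Dia (q or (s implies p)) implies Box Dia (q or (s implies p))) or p):
1. not ((Dia (q or (s implies p)) implies Box Dia (q or (s implies p))) or p), 0
2. not (Dia (q or (s implies p)) implies Box Dia (q or (s implies p))), 0   [neg-or-rule on 1]
3. not p, 0   [neg-or-rule on 1]
4. Dia (q or (s implies p)), 0   [neg-implies-rule on 2]
5. not Box Dia (q or (s implies p)), 0   [neg-implies-rule on 2]
6. q or (s implies p), 1   [Dia-rule on 4: fresh world 1, 0R1]
7. s implies p, 1   [or-rule on 6 (branches; this branch)]
8. p, 1   [implies-rule on 7 (branches; this branch)]
9. not Dia (q or (s implies p)), 2   [neg-Box-rule on 5: fresh world 2, 0R2]
10. not (q or (s implies p)), 2   [neg-Dia-rule on 9 via 2R2]
11. not q, 2   [neg-or-rule on 10]
12. not (s implies p), 2   [neg-or-rule on 10]
13. s, 2   [neg-implies-rule on 12]
14. not p, 2   [neg-implies-rule on 12]
Accessibility: 0R0, 0R1, 0R2, 1R1, 2R2
Complete open branch: countermodel on an S4-frame, so not valid in S4, nor in K, T (the same frame is also a K-frame and a T-frame).

S5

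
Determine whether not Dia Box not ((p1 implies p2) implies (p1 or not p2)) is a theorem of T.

Tableau for the negation Dia Box not ((p1 implies p2) implies (p1 or not p2)):
1. Dia Box not ((p1 implies p2) implies (p1 or not p2)), u
2. Box not ((p1 implies p2) implies (p1 or not p2)), v   [Dia-rule on 1: fresh world v, uRv]
3. not ((p1 implies p2) implies (p1 or not p2)), v   [Box-rule on 2 via vRv]
4. p1 implies p2, v   [neg-implies-rule on 3]
5. not (p1 or not p2), v   [neg-implies-rule on 3]
6. not p1, v   [neg-or-rule on 5]
7. p2, v   [neg-or-rule on 5]
Accessibility: uRu, uRv, vRv
The negation has an open branch (countermodel exists).

No, not valid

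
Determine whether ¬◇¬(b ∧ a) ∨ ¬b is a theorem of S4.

Tableau for the negation ¬(¬◇¬(b ∧ a) ∨ ¬b):
1. ¬(¬◇¬(b ∧ a) ∨ ¬b), w0
2. ◇¬(b ∧ a), w0
3. b, w0
4. ¬(b ∧ a), w1
5. ¬a, w1
Accessibility: w0Rw0, w0Rw1, w1Rw1
The negation has an open branch (countermodel exists).

Invalid (countermodel exists)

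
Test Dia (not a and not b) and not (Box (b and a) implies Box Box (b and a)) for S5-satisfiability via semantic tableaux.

Unsatisfiable

1. Dia (not a and not b) and not (Box (b and a) implies Box Box (b and a)), w0
2. Dia (not a and not b), w0
3. not (Box (b and a) implies Box Box (b and a)), w0
4. Box (b and a), w0
5. not Box Box (b and a), w0
6. b and a, w0
7. b, w0
8. a, w0
9. not a and not b, w1
10. not a, w1
11. not b, w1
12. b and a, w1
13. b, w1
14. a, w1
Accessibility: w0Rw0, w0Rw1, w1Rw0, w1Rw1
Branch closes: b and not b both at w1.
(One branch shown.) All branches close.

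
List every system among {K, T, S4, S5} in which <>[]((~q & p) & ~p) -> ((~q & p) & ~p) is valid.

K-tableau for the negation ~(<>[]((~q & p) & ~p) -> ((~q & p) & ~p)):
1. ~(<>[]((~q & p) & ~p) -> ((~q & p) & ~p)), w0
2. <>[]((~q & p) & ~p), w0
3. ~((~q & p) & ~p), w0
4. p, w0
5. []((~q & p) & ~p), w1
Accessibility: w0Rw1
Complete open branch: countermodel on a K-frame, so not valid in K.
T-tableau for the negation ~(<>[]((~q & p) & ~p) -> ((~q & p) & ~p)):
1. ~(<>[]((~q & p) & ~p) -> ((~q & p) & ~p)), w0
2. <>[]((~q & p) & ~p), w0
3. ~((~q & p) & ~p), w0
4. ~(~q & p), w0
5. ~p, w0
6. []((~q & p) & ~p), w1
7. (~q & p) & ~p, w1
8. ~q & p, w1
9. ~p, w1
10. ~q, w1
11. p, w1
Accessibility: w0Rw0, w0Rw1, w1Rw1
Branch closes: p and ~p both at w1.
Every branch closes (one shown): valid in T, hence also in S4, S5 (every theorem of T is a theorem of S4 and S5).

T, S4, S5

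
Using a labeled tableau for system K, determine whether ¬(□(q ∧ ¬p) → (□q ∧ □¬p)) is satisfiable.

1. ¬(□(q ∧ ¬p) → (□q ∧ □¬p)), u
2. □(q ∧ ¬p), u
3. ¬(□q ∧ □¬p), u
4. ¬□¬p, u
5. p, v
6. q ∧ ¬p, v
7. q, v
8. ¬p, v
Accessibility: uRv
Branch closes: p and ¬p both at v.
(One branch shown.) All branches close.

Unsatisfiable (every branch closes)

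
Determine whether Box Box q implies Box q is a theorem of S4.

Tableau for the negation not (Box Box q implies Box q):
1. not (Box Box q implies Box q), w0
2. Box Box q, w0
3. not Box q, w0
4. Box q, w0
5. q, w0
6. not q, w1
7. Box q, w1
8. q, w1
Accessibility: w0Rw0, w0Rw1, w1Rw1
Branch closes: q and not q both at w1.
All branches of the negation close; one closing branch shown above.

Valid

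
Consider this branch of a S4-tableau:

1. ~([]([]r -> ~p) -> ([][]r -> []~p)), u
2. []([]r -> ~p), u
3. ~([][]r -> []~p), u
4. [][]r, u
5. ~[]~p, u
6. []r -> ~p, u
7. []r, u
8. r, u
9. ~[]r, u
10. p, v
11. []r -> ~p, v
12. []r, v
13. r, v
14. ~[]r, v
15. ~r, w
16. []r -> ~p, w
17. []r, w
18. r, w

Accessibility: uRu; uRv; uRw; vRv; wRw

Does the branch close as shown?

Both r and ~r appear at w.

Yes, closed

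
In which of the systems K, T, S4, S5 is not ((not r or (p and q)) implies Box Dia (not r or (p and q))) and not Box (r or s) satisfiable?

S5-tableau for the formula:
1. not ((not r or (p and q)) implies Box Dia (not r or (p and q))) and not Box (r or s), 0
2. not ((not r or (p and q)) implies Box Dia (not r or (p and q))), 0
3. not Box (r or s), 0
4. not r or (p and q), 0
5. not Box Dia (not r or (p and q)), 0
6. p and q, 0
7. p, 0
8. q, 0
9. not (r or s), 1
10. not r, 1
11. not s, 1
12. not Dia (not r or (p and q)), 2
13. not (not r or (p and q)), 0
14. r, 0
15. not (p and q), 0
16. not (not r or (p and q)), 1
17. r, 1
18. not (p and q), 1
Accessibility: 0R0, 0R1, 0R2, 1R0, 1R1, 1R2, 2R0, 2R1, 2R2
Branch closes: r and not r both at 1.
Every branch closes (one shown): unsatisfiable in S5.
S4-tableau for the formula:
1. not ((not r or (p and q)) implies Box Dia (not r or (p and q))) and not Box (r or s), 0
2. not ((not r or (p and q)) implies Box Dia (not r or (p and q))), 0
3. not Box (r or s), 0
4. not r or (p and q), 0
5. not Box Dia (not r or (p and q)), 0
6. p and q, 0
7. p, 0
8. q, 0
9. not (r or s), 1
10. not r, 1
11. not s, 1
12. not Dia (not r or (p and q)), 2
13. not (not r or (p and q)), 2
14. r, 2
15. not (p and q), 2
16. not q, 2
Accessibility: 0R0, 0R1, 0R2, 1R1, 2R2
Complete open branch: satisfiable in S4, hence also in K, T (this S4-model is also a K-model and a T-model).

K, T, S4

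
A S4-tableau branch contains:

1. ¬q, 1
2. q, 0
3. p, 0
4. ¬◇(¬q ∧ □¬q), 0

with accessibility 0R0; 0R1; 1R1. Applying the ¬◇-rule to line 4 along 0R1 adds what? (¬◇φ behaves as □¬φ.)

¬◇φ behaves as □¬φ: propagate the negated body to each accessible world.

¬(¬q ∧ □¬q), 1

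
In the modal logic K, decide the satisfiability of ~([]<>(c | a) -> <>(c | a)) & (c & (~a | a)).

Satisfiable

1. ~([]<>(c | a) -> <>(c | a)) & (c & (~a | a)), u
2. ~([]<>(c | a) -> <>(c | a)), u   [&-rule on 1]
3. c & (~a | a), u   [&-rule on 1]
4. []<>(c | a), u   [~->-rule on 2]
5. ~<>(c | a), u   [~->-rule on 2]
6. c, u   [&-rule on 3]
7. ~a | a, u   [&-rule on 3]
8. a, u   [|-rule on 7 (branches; this branch)]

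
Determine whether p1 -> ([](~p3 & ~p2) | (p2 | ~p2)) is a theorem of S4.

Yes, valid

Tableau for the negation ~(p1 -> ([](~p3 & ~p2) | (p2 | ~p2))):
1. ~(p1 -> ([](~p3 & ~p2) | (p2 | ~p2))), u
2. p1, u
3. ~([](~p3 & ~p2) | (p2 | ~p2)), u
4. ~[](~p3 & ~p2), u
5. ~(p2 | ~p2), u
6. ~p2, u
7. p2, u
Accessibility: uRu
Branch closes: p2 and ~p2 both at u.
Every branch of the negation's tableau closes; the branch above is one of them.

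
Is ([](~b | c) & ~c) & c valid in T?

Tableau for the negation ~(([](~b | c) & ~c) & c):
1. ~(([](~b | c) & ~c) & c), u
2. ~c, u
Accessibility: uRu
The negation has an open branch (countermodel exists).

Not valid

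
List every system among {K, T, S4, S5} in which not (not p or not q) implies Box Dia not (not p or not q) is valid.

S5

S5-tableau for the negation not (not (not p or not q) implies Box Dia not (not p or not q)):
1. not (not (not p or not q) implies Box Dia not (not p or not q)), u
2. not (not p or not q), u   [neg-implies-rule on 1]
3. not Box Dia not (not p or not q), u   [neg-implies-rule on 1]
4. p, u   [neg-or-rule on 2]
5. q, u   [neg-or-rule on 2]
6. not Dia not (not p or not q), v   [neg-Box-rule on 3: fresh world v, uRv]
7. not p or not q, u   [neg-Dia-rule on 6 via vRu]
8. not p or not q, v   [neg-Dia-rule on 6 via vRv]
9. not q, u   [or-rule on 7 (branches; this branch)]
Accessibility: uRu, uRv, vRu, vRv
Branch closes: q and not q both at u.
Every branch closes (one shown): valid in S5.
S4-tableau for the negation not (not (not p or not q) implies Box Dia not (not p or not q)):
1. not (not (not p or not q) implies Box Dia not (not p or not q)), u
2. not (not p or not q), u   [neg-implies-rule on 1]
3. not Box Dia not (not p or not q), u   [neg-implies-rule on 1]
4. p, u   [neg-or-rule on 2]
5. q, u   [neg-or-rule on 2]
6. not Dia not (not p or not q), v   [neg-Box-rule on 3: fresh world v, uRv]
7. not p or not q, v   [neg-Dia-rule on 6 via vRv]
8. not q, v   [or-rule on 7 (branches; this branch)]
Accessibility: uRu, uRv, vRv
Complete open branch: countermodel on an S4-frame, so not valid in S4, nor in K, T (the same frame is also a K-frame and a T-frame).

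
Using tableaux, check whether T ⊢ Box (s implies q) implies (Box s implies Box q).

Tableau for the negation not (Box (s implies q) implies (Box s implies Box q)):
1. not (Box (s implies q) implies (Box s implies Box q)), w0
2. Box (s implies q), w0
3. not (Box s implies Box q), w0
4. Box s, w0
5. not Box q, w0
6. s implies q, w0
7. s, w0
8. q, w0
9. not q, w1
10. s implies q, w1
11. s, w1
12. q, w1
Accessibility: w0Rw0, w0Rw1, w1Rw1
Branch closes: q and not q both at w1.
Every branch of the negation's tableau closes; the branch above is one of them.

Valid in T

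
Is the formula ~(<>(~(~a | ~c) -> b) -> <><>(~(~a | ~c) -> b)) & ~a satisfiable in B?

Unsatisfiable

1. ~(<>(~(~a | ~c) -> b) -> <><>(~(~a | ~c) -> b)) & ~a, 0
2. ~(<>(~(~a | ~c) -> b) -> <><>(~(~a | ~c) -> b)), 0   [&-rule on 1]
3. ~a, 0   [&-rule on 1]
4. <>(~(~a | ~c) -> b), 0   [~->-rule on 2]
5. ~<><>(~(~a | ~c) -> b), 0   [~->-rule on 2]
6. ~<>(~(~a | ~c) -> b), 0   [~<>-rule on 5 via 0R0]
7. ~(~(~a | ~c) -> b), 0   [~<>-rule on 6 via 0R0]
8. ~(~a | ~c), 0   [~->-rule on 7]
9. ~b, 0   [~->-rule on 7]
10. a, 0   [~|-rule on 8]
11. c, 0   [~|-rule on 8]
Accessibility: 0R0
Branch closes: a and ~a both at 0.
(One branch shown.) All branches close.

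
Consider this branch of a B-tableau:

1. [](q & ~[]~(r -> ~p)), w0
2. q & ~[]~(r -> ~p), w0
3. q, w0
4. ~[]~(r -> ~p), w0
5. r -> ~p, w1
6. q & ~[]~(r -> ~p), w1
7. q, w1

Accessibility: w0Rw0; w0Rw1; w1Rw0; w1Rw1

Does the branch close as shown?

No, open

No world carries both an atom and its negation.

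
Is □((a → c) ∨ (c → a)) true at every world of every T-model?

Tableau for the negation ¬□((a → c) ∨ (c → a)):
1. ¬□((a → c) ∨ (c → a)), 0
2. ¬((a → c) ∨ (c → a)), 1
3. ¬(a → c), 1
4. ¬(c → a), 1
5. a, 1
6. ¬c, 1
7. c, 1
8. ¬a, 1
Accessibility: 0R0, 0R1, 1R1
Branch closes: c and ¬c both at 1.
Every branch of the negation's tableau closes; the branch above is one of them.

Yes, valid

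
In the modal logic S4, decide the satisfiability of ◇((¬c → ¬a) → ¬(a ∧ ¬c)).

Yes, satisfiable

1. ◇((¬c → ¬a) → ¬(a ∧ ¬c)), u
2. (¬c → ¬a) → ¬(a ∧ ¬c), v   [◇-rule on 1: fresh world v, uRv]
3. ¬(a ∧ ¬c), v   [→-rule on 2 (branches; this branch)]
4. c, v   [¬∧-rule on 3 (branches; this branch)]
Accessibility: uRu, uRv, vRv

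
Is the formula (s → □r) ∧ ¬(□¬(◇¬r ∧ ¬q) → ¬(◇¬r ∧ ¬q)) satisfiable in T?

No, unsatisfiable

1. (s → □r) ∧ ¬(□¬(◇¬r ∧ ¬q) → ¬(◇¬r ∧ ¬q)), 0
2. s → □r, 0
3. ¬(□¬(◇¬r ∧ ¬q) → ¬(◇¬r ∧ ¬q)), 0
4. □¬(◇¬r ∧ ¬q), 0
5. ◇¬r ∧ ¬q, 0
6. ◇¬r, 0
7. ¬q, 0
8. ¬(◇¬r ∧ ¬q), 0
9. □r, 0
10. r, 0
11. ¬◇¬r, 0
12. ¬r, 1
13. ¬(◇¬r ∧ ¬q), 1
14. r, 1
Accessibility: 0R0, 0R1, 1R1
Branch closes: r and ¬r both at 1.
All branches of the tableau close; one closing branch shown above.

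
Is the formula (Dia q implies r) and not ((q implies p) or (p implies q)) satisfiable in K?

1. (Dia q implies r) and not ((q implies p) or (p implies q)), w0
2. Dia q implies r, w0
3. not ((q implies p) or (p implies q)), w0
4. not (q implies p), w0
5. not (p implies q), w0
6. q, w0
7. not p, w0
8. p, w0
9. not q, w0
Branch closes: p and not p both at w0.
All branches of the tableau close; one closing branch shown above.

Unsatisfiable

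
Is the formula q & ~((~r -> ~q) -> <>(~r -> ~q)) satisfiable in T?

1. q & ~((~r -> ~q) -> <>(~r -> ~q)), 0
2. q, 0
3. ~((~r -> ~q) -> <>(~r -> ~q)), 0
4. ~r -> ~q, 0
5. ~<>(~r -> ~q), 0
6. ~(~r -> ~q), 0
7. ~r, 0
8. ~q, 0
Accessibility: 0R0
Branch closes: q and ~q both at 0.
(One branch shown.) All branches close.

Unsatisfiable (every branch closes)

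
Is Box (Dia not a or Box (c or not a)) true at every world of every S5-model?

No, not valid

Tableau for the negation not Box (Dia not a or Box (c or not a)):
1. not Box (Dia not a or Box (c or not a)), u
2. not (Dia not a or Box (c or not a)), v
3. not Dia not a, v
4. not Box (c or not a), v
5. a, u
6. a, v
7. not (c or not a), w
8. not c, w
9. a, w
Accessibility: uRu, uRv, uRw, vRu, vRv, vRw, wRu, wRv, wRw
The negation has an open branch (countermodel exists).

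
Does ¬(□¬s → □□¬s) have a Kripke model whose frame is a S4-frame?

1. ¬(□¬s → □□¬s), 0
2. □¬s, 0
3. ¬□□¬s, 0
4. ¬s, 0
5. ¬□¬s, 1
6. ¬s, 1
7. s, 2
8. ¬s, 2
Accessibility: 0R0, 0R1, 0R2, 1R1, 1R2, 2R2
Branch closes: s and ¬s both at 2.
All branches of the tableau close; one closing branch shown above.

Unsatisfiable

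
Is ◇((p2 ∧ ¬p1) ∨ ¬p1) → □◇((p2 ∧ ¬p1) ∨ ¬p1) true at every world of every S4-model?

Not valid

Tableau for the negation ¬(◇((p2 ∧ ¬p1) ∨ ¬p1) → □◇((p2 ∧ ¬p1) ∨ ¬p1)):
1. ¬(◇((p2 ∧ ¬p1) ∨ ¬p1) → □◇((p2 ∧ ¬p1) ∨ ¬p1)), u
2. ◇((p2 ∧ ¬p1) ∨ ¬p1), u
3. ¬□◇((p2 ∧ ¬p1) ∨ ¬p1), u
4. (p2 ∧ ¬p1) ∨ ¬p1, v
5. ¬p1, v
6. ¬◇((p2 ∧ ¬p1) ∨ ¬p1), w
7. ¬((p2 ∧ ¬p1) ∨ ¬p1), w
8. ¬(p2 ∧ ¬p1), w
9. p1, w
Accessibility: uRu, uRv, uRw, vRv, wRw
The negation has an open branch (countermodel exists).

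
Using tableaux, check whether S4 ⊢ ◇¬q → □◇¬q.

Tableau for the negation ¬(◇¬q → □◇¬q):
1. ¬(◇¬q → □◇¬q), u
2. ◇¬q, u   [¬→-rule on 1]
3. ¬□◇¬q, u   [¬→-rule on 1]
4. ¬q, v   [◇-rule on 2: fresh world v, uRv]
5. ¬◇¬q, w   [¬□-rule on 3: fresh world w, uRw]
6. q, w   [¬◇-rule on 5 via wRw]
Accessibility: uRu, uRv, uRw, vRv, wRw
The negation has an open branch (countermodel exists).

No, not valid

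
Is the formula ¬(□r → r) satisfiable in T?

Unsatisfiable

1. ¬(□r → r), u
2. □r, u
3. ¬r, u
4. r, u
Accessibility: uRu
Branch closes: r and ¬r both at u.
Every branch closes; the branch above is one of them.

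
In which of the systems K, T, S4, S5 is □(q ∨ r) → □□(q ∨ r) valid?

T-tableau for the negation ¬(□(q ∨ r) → □□(q ∨ r)):
1. ¬(□(q ∨ r) → □□(q ∨ r)), 0
2. □(q ∨ r), 0
3. ¬□□(q ∨ r), 0
4. q ∨ r, 0
5. r, 0
6. ¬□(q ∨ r), 1
7. q ∨ r, 1
8. r, 1
9. ¬(q ∨ r), 2
10. ¬q, 2
11. ¬r, 2
Accessibility: 0R0, 0R1, 1R1, 1R2, 2R2
Complete open branch: countermodel on a T-frame, so not valid in T, nor in K (the same frame is also a K-frame).
S4-tableau for the negation ¬(□(q ∨ r) → □□(q ∨ r)):
1. ¬(□(q ∨ r) → □□(q ∨ r)), 0
2. □(q ∨ r), 0
3. ¬□□(q ∨ r), 0
4. q ∨ r, 0
5. r, 0
6. ¬□(q ∨ r), 1
7. q ∨ r, 1
8. r, 1
9. ¬(q ∨ r), 2
10. ¬q, 2
11. ¬r, 2
12. q ∨ r, 2
13. r, 2
Accessibility: 0R0, 0R1, 0R2, 1R1, 1R2, 2R2
Branch closes: r and ¬r both at 2.
Every branch closes (one shown): valid in S4, hence also in S5 (every theorem of S4 is a theorem of S5).

S4, S5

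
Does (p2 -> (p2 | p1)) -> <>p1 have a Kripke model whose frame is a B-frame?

1. (p2 -> (p2 | p1)) -> <>p1, u
2. <>p1, u
3. p1, v
Accessibility: uRu, uRv, vRu, vRv

Yes, satisfiable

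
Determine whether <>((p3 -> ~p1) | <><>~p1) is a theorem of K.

No, not valid

Tableau for the negation ~<>((p3 -> ~p1) | <><>~p1):
1. ~<>((p3 -> ~p1) | <><>~p1), 0
The negation has an open branch (countermodel exists).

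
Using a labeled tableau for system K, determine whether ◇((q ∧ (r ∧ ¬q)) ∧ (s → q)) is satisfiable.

1. ◇((q ∧ (r ∧ ¬q)) ∧ (s → q)), 0
2. (q ∧ (r ∧ ¬q)) ∧ (s → q), 1   [◇-rule on 1: fresh world 1, 0R1]
3. q ∧ (r ∧ ¬q), 1   [∧-rule on 2]
4. s → q, 1   [∧-rule on 2]
5. q, 1   [∧-rule on 3]
6. r ∧ ¬q, 1   [∧-rule on 3]
7. r, 1   [∧-rule on 6]
8. ¬q, 1   [∧-rule on 6]
Accessibility: 0R1
Branch closes: q and ¬q both at 1.
Every branch closes; the branch above is one of them.

Unsatisfiable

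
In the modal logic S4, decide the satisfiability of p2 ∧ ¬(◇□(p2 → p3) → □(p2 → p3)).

Satisfiable (open branch found)

1. p2 ∧ ¬(◇□(p2 → p3) → □(p2 → p3)), u
2. p2, u
3. ¬(◇□(p2 → p3) → □(p2 → p3)), u
4. ◇□(p2 → p3), u
5. ¬□(p2 → p3), u
6. □(p2 → p3), v
7. p2 → p3, v
8. p3, v
9. ¬(p2 → p3), w
10. p2, w
11. ¬p3, w
Accessibility: uRu, uRv, uRw, vRv, wRw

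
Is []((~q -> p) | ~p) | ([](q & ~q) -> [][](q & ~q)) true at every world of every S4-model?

Yes, valid

Tableau for the negation ~([]((~q -> p) | ~p) | ([](q & ~q) -> [][](q & ~q))):
1. ~([]((~q -> p) | ~p) | ([](q & ~q) -> [][](q & ~q))), u
2. ~[]((~q -> p) | ~p), u
3. ~([](q & ~q) -> [][](q & ~q)), u
4. [](q & ~q), u
5. ~[][](q & ~q), u
6. q & ~q, u
7. q, u
8. ~q, u
Accessibility: uRu
Branch closes: q and ~q both at u.
Every branch of the negation's tableau closes; the branch above is one of them.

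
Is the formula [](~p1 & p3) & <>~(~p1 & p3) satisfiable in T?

No, unsatisfiable

1. [](~p1 & p3) & <>~(~p1 & p3), 0
2. [](~p1 & p3), 0
3. <>~(~p1 & p3), 0
4. ~p1 & p3, 0
5. ~p1, 0
6. p3, 0
7. ~(~p1 & p3), 1
8. ~p1 & p3, 1
9. ~p1, 1
10. p3, 1
11. ~p3, 1
Accessibility: 0R0, 0R1, 1R1
Branch closes: p3 and ~p3 both at 1.
All branches of the tableau close; one closing branch shown above.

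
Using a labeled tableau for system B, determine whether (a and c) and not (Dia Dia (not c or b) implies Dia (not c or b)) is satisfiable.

Satisfiable (open branch found)

1. (a and c) and not (Dia Dia (not c or b) implies Dia (not c or b)), w0
2. a and c, w0   [and-rule on 1]
3. not (Dia Dia (not c or b) implies Dia (not c or b)), w0   [and-rule on 1]
4. a, w0   [and-rule on 2]
5. c, w0   [and-rule on 2]
6. Dia Dia (not c or b), w0   [neg-implies-rule on 3]
7. not Dia (not c or b), w0   [neg-implies-rule on 3]
8. not (not c or b), w0   [neg-Dia-rule on 7 via w0Rw0]
9. not b, w0   [neg-or-rule on 8]
10. Dia (not c or b), w1   [Dia-rule on 6: fresh world w1, w0Rw1]
11. not (not c or b), w1   [neg-Dia-rule on 7 via w0Rw1]
12. c, w1   [neg-or-rule on 11]
13. not b, w1   [neg-or-rule on 11]
14. not c or b, w2   [Dia-rule on 10: fresh world w2, w1Rw2]
15. b, w2   [or-rule on 14 (branches; this branch)]
Accessibility: w0Rw0, w0Rw1, w1Rw0, w1Rw1, w1Rw2, w2Rw1, w2Rw2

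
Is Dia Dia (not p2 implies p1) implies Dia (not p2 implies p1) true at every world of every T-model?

Not valid

Tableau for the negation not (Dia Dia (not p2 implies p1) implies Dia (not p2 implies p1)):
1. not (Dia Dia (not p2 implies p1) implies Dia (not p2 implies p1)), 0
2. Dia Dia (not p2 implies p1), 0   [neg-implies-rule on 1]
3. not Dia (not p2 implies p1), 0   [neg-implies-rule on 1]
4. not (not p2 implies p1), 0   [neg-Dia-rule on 3 via 0R0]
5. not p2, 0   [neg-implies-rule on 4]
6. not p1, 0   [neg-implies-rule on 4]
7. Dia (not p2 implies p1), 1   [Dia-rule on 2: fresh world 1, 0R1]
8. not (not p2 implies p1), 1   [neg-Dia-rule on 3 via 0R1]
9. not p2, 1   [neg-implies-rule on 8]
10. not p1, 1   [neg-implies-rule on 8]
11. not p2 implies p1, 2   [Dia-rule on 7: fresh world 2, 1R2]
12. p1, 2   [implies-rule on 11 (branches; this branch)]
Accessibility: 0R0, 0R1, 1R1, 1R2, 2R2
The negation has an open branch (countermodel exists).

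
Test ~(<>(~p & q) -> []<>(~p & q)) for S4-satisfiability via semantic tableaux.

1. ~(<>(~p & q) -> []<>(~p & q)), w0
2. <>(~p & q), w0   [~->-rule on 1]
3. ~[]<>(~p & q), w0   [~->-rule on 1]
4. ~p & q, w1   [<>-rule on 2: fresh world w1, w0Rw1]
5. ~p, w1   [&-rule on 4]
6. q, w1   [&-rule on 4]
7. ~<>(~p & q), w2   [~[]-rule on 3: fresh world w2, w0Rw2]
8. ~(~p & q), w2   [~<>-rule on 7 via w2Rw2]
9. ~q, w2   [~&-rule on 8 (branches; this branch)]
Accessibility: w0Rw0, w0Rw1, w0Rw2, w1Rw1, w2Rw2

Yes, satisfiable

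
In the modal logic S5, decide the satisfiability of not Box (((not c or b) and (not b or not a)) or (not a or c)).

1. not Box (((not c or b) and (not b or not a)) or (not a or c)), u
2. not (((not c or b) and (not b or not a)) or (not a or c)), v
3. not ((not c or b) and (not b or not a)), v
4. not (not a or c), v
5. a, v
6. not c, v
7. not (not b or not a), v
8. b, v
Accessibility: uRu, uRv, vRu, vRv

Yes, satisfiable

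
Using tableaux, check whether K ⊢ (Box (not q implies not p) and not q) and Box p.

No, not valid

Tableau for the negation not ((Box (not q implies not p) and not q) and Box p):
1. not ((Box (not q implies not p) and not q) and Box p), u
2. not Box p, u
3. not p, v
Accessibility: uRv
The negation has an open branch (countermodel exists).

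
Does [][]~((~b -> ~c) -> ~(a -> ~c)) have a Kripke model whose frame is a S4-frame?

1. [][]~((~b -> ~c) -> ~(a -> ~c)), w0
2. []~((~b -> ~c) -> ~(a -> ~c)), w0   [[]-rule on 1 via w0Rw0]
3. ~((~b -> ~c) -> ~(a -> ~c)), w0   [[]-rule on 2 via w0Rw0]
4. ~b -> ~c, w0   [~->-rule on 3]
5. a -> ~c, w0   [~->-rule on 3]
6. ~c, w0   [->-rule on 4 (branches; this branch)]
Accessibility: w0Rw0

Yes, satisfiable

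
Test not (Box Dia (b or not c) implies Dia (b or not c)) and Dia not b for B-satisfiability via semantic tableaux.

1. not (Box Dia (b or not c) implies Dia (b or not c)) and Dia not b, u
2. not (Box Dia (b or not c) implies Dia (b or not c)), u   [and-rule on 1]
3. Dia not b, u   [and-rule on 1]
4. Box Dia (b or not c), u   [neg-implies-rule on 2]
5. not Dia (b or not c), u   [neg-implies-rule on 2]
6. Dia (b or not c), u   [Box-rule on 4 via uRu]
7. not (b or not c), u   [neg-Dia-rule on 5 via uRu]
8. not b, u   [neg-or-rule on 7]
9. c, u   [neg-or-rule on 7]
10. not b, v   [Dia-rule on 3: fresh world v, uRv]
11. Dia (b or not c), v   [Box-rule on 4 via uRv]
12. not (b or not c), v   [neg-Dia-rule on 5 via uRv]
13. c, v   [neg-or-rule on 12]
14. b or not c, w   [Dia-rule on 6: fresh world w, uRw]
15. Dia (b or not c), w   [Box-rule on 4 via uRw]
16. not (b or not c), w   [neg-Dia-rule on 5 via uRw]
17. not b, w   [neg-or-rule on 16]
18. c, w   [neg-or-rule on 16]
19. not c, w   [or-rule on 14 (branches; this branch)]
Accessibility: uRu, uRv, uRw, vRu, vRv, wRu, wRw
Branch closes: c and not c both at w.
Every branch closes; the branch above is one of them.

No, unsatisfiable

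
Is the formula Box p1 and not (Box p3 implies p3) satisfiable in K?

1. Box p1 and not (Box p3 implies p3), w0
2. Box p1, w0
3. not (Box p3 implies p3), w0
4. Box p3, w0
5. not p3, w0

Satisfiable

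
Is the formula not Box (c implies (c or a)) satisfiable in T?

1. not Box (c implies (c or a)), u
2. not (c implies (c or a)), v   [neg-Box-rule on 1: fresh world v, uRv]
3. c, v   [neg-implies-rule on 2]
4. not (c or a), v   [neg-implies-rule on 2]
5. not c, v   [neg-or-rule on 4]
6. not a, v   [neg-or-rule on 4]
Accessibility: uRu, uRv, vRv
Branch closes: c and not c both at v.
Every branch closes; the branch above is one of them.

Unsatisfiable (every branch closes)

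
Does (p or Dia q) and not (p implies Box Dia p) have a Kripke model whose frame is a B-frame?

No, unsatisfiable

1. (p or Dia q) and not (p implies Box Dia p), 0
2. p or Dia q, 0
3. not (p implies Box Dia p), 0
4. p, 0
5. not Box Dia p, 0
6. Dia q, 0
7. not Dia p, 1
8. not p, 0
Accessibility: 0R0, 0R1, 1R0, 1R1
Branch closes: p and not p both at 0.
All branches of the tableau close; one closing branch shown above.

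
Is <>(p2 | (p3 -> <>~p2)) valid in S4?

Tableau for the negation ~<>(p2 | (p3 -> <>~p2)):
1. ~<>(p2 | (p3 -> <>~p2)), 0
2. ~(p2 | (p3 -> <>~p2)), 0
3. ~p2, 0
4. ~(p3 -> <>~p2), 0
5. p3, 0
6. ~<>~p2, 0
7. p2, 0
Accessibility: 0R0
Branch closes: p2 and ~p2 both at 0.
Every branch of the negation's tableau closes; the branch above is one of them.

Valid in S4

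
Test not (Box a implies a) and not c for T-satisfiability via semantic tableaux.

No, unsatisfiable

1. not (Box a implies a) and not c, u
2. not (Box a implies a), u
3. not c, u
4. Box a, u
5. not a, u
6. a, u
Accessibility: uRu
Branch closes: a and not a both at u.
All branches of the tableau close; one closing branch shown above.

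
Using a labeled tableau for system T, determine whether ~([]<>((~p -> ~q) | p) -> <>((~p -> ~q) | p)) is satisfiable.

1. ~([]<>((~p -> ~q) | p) -> <>((~p -> ~q) | p)), w0
2. []<>((~p -> ~q) | p), w0
3. ~<>((~p -> ~q) | p), w0
4. <>((~p -> ~q) | p), w0
5. ~((~p -> ~q) | p), w0
6. ~(~p -> ~q), w0
7. ~p, w0
8. q, w0
9. (~p -> ~q) | p, w1
10. <>((~p -> ~q) | p), w1
11. ~((~p -> ~q) | p), w1
12. ~(~p -> ~q), w1
13. ~p, w1
14. q, w1
15. ~p -> ~q, w1
16. ~q, w1
Accessibility: w0Rw0, w0Rw1, w1Rw1
Branch closes: q and ~q both at w1.
(One branch shown.) All branches close.

No, unsatisfiable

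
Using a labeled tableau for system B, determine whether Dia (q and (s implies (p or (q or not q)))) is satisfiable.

Yes, satisfiable

1. Dia (q and (s implies (p or (q or not q)))), u
2. q and (s implies (p or (q or not q))), v   [Dia-rule on 1: fresh world v, uRv]
3. q, v   [and-rule on 2]
4. s implies (p or (q or not q)), v   [and-rule on 2]
5. p or (q or not q), v   [implies-rule on 4 (branches; this branch)]
6. q or not q, v   [or-rule on 5 (branches; this branch)]
Accessibility: uRu, uRv, vRu, vRv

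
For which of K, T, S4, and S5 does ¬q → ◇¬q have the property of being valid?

K-tableau for the negation ¬(¬q → ◇¬q):
1. ¬(¬q → ◇¬q), w0
2. ¬q, w0   [¬→-rule on 1]
3. ¬◇¬q, w0   [¬→-rule on 1]
Complete open branch: countermodel on a K-frame, so not valid in K.
T-tableau for the negation ¬(¬q → ◇¬q):
1. ¬(¬q → ◇¬q), w0
2. ¬q, w0   [¬→-rule on 1]
3. ¬◇¬q, w0   [¬→-rule on 1]
4. q, w0   [¬◇-rule on 3 via w0Rw0]
Accessibility: w0Rw0
Branch closes: q and ¬q both at w0.
Every branch closes (one shown): valid in T, hence also in S4, S5 (every theorem of T is a theorem of S4 and S5).

T, S4, S5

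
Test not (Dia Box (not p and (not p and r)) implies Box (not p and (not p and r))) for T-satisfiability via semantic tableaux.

Satisfiable

1. not (Dia Box (not p and (not p and r)) implies Box (not p and (not p and r))), w0
2. Dia Box (not p and (not p and r)), w0   [neg-implies-rule on 1]
3. not Box (not p and (not p and r)), w0   [neg-implies-rule on 1]
4. Box (not p and (not p and r)), w1   [Dia-rule on 2: fresh world w1, w0Rw1]
5. not p and (not p and r), w1   [Box-rule on 4 via w1Rw1]
6. not p, w1   [and-rule on 5]
7. not p and r, w1   [and-rule on 5]
8. r, w1   [and-rule on 7]
9. not (not p and (not p and r)), w2   [neg-Box-rule on 3: fresh world w2, w0Rw2]
10. not (not p and r), w2   [neg-and-rule on 9 (branches; this branch)]
11. not r, w2   [neg-and-rule on 10 (branches; this branch)]
Accessibility: w0Rw0, w0Rw1, w0Rw2, w1Rw1, w2Rw2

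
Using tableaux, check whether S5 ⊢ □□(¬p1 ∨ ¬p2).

Invalid (countermodel exists)

Tableau for the negation ¬□□(¬p1 ∨ ¬p2):
1. ¬□□(¬p1 ∨ ¬p2), u
2. ¬□(¬p1 ∨ ¬p2), v
3. ¬(¬p1 ∨ ¬p2), w
4. p1, w
5. p2, w
Accessibility: uRu, uRv, uRw, vRu, vRv, vRw, wRu, wRv, wRw
The negation has an open branch (countermodel exists).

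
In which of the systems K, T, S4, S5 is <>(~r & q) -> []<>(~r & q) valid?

S5

S4-tableau for the negation ~(<>(~r & q) -> []<>(~r & q)):
1. ~(<>(~r & q) -> []<>(~r & q)), w0
2. <>(~r & q), w0
3. ~[]<>(~r & q), w0
4. ~r & q, w1
5. ~r, w1
6. q, w1
7. ~<>(~r & q), w2
8. ~(~r & q), w2
9. ~q, w2
Accessibility: w0Rw0, w0Rw1, w0Rw2, w1Rw1, w2Rw2
Complete open branch: countermodel on an S4-frame, so not valid in S4, nor in K, T (the same frame is also a K-frame and a T-frame).
S5-tableau for the negation ~(<>(~r & q) -> []<>(~r & q)):
1. ~(<>(~r & q) -> []<>(~r & q)), w0
2. <>(~r & q), w0
3. ~[]<>(~r & q), w0
4. ~r & q, w1
5. ~r, w1
6. q, w1
7. ~<>(~r & q), w2
8. ~(~r & q), w0
9. ~(~r & q), w1
10. ~(~r & q), w2
11. ~q, w0
12. ~q, w1
Accessibility: w0Rw0, w0Rw1, w0Rw2, w1Rw0, w1Rw1, w1Rw2, w2Rw0, w2Rw1, w2Rw2
Branch closes: q and ~q both at w1.
Every branch closes (one shown): valid in S5.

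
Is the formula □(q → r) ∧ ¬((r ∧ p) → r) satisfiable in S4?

Unsatisfiable (every branch closes)

1. □(q → r) ∧ ¬((r ∧ p) → r), w0
2. □(q → r), w0   [∧-rule on 1]
3. ¬((r ∧ p) → r), w0   [∧-rule on 1]
4. r ∧ p, w0   [¬→-rule on 3]
5. ¬r, w0   [¬→-rule on 3]
6. r, w0   [∧-rule on 4]
7. p, w0   [∧-rule on 4]
Accessibility: w0Rw0
Branch closes: r and ¬r both at w0.
All branches of the tableau close; one closing branch shown above.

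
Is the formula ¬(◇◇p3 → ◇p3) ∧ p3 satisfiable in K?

Yes, satisfiable

1. ¬(◇◇p3 → ◇p3) ∧ p3, u
2. ¬(◇◇p3 → ◇p3), u   [∧-rule on 1]
3. p3, u   [∧-rule on 1]
4. ◇◇p3, u   [¬→-rule on 2]
5. ¬◇p3, u   [¬→-rule on 2]
6. ◇p3, v   [◇-rule on 4: fresh world v, uRv]
7. ¬p3, v   [¬◇-rule on 5 via uRv]
8. p3, w   [◇-rule on 6: fresh world w, vRw]
Accessibility: uRv, vRw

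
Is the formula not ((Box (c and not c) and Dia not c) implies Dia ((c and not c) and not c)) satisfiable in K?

1. not ((Box (c and not c) and Dia not c) implies Dia ((c and not c) and not c)), 0
2. Box (c and not c) and Dia not c, 0   [neg-implies-rule on 1]
3. not Dia ((c and not c) and not c), 0   [neg-implies-rule on 1]
4. Box (c and not c), 0   [and-rule on 2]
5. Dia not c, 0   [and-rule on 2]
6. not c, 1   [Dia-rule on 5: fresh world 1, 0R1]
7. not ((c and not c) and not c), 1   [neg-Dia-rule on 3 via 0R1]
8. c and not c, 1   [Box-rule on 4 via 0R1]
9. c, 1   [and-rule on 8]
Accessibility: 0R1
Branch closes: c and not c both at 1.
All branches of the tableau close; one closing branch shown above.

No, unsatisfiable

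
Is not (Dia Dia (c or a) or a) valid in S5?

Tableau for the negation Dia Dia (c or a) or a:
1. Dia Dia (c or a) or a, 0
2. a, 0   [or-rule on 1 (branches; this branch)]
Accessibility: 0R0
The negation has an open branch (countermodel exists).

Invalid (countermodel exists)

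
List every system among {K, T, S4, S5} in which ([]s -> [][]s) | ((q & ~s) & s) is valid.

T-tableau for the negation ~(([]s -> [][]s) | ((q & ~s) & s)):
1. ~(([]s -> [][]s) | ((q & ~s) & s)), u
2. ~([]s -> [][]s), u
3. ~((q & ~s) & s), u
4. []s, u
5. ~[][]s, u
6. s, u
7. ~(q & ~s), u
8. ~[]s, v
9. s, v
10. ~s, w
Accessibility: uRu, uRv, vRv, vRw, wRw
Complete open branch: countermodel on a T-frame, so not valid in T, nor in K (the same frame is also a K-frame).
S4-tableau for the negation ~(([]s -> [][]s) | ((q & ~s) & s)):
1. ~(([]s -> [][]s) | ((q & ~s) & s)), u
2. ~([]s -> [][]s), u
3. ~((q & ~s) & s), u
4. []s, u
5. ~[][]s, u
6. s, u
7. ~(q & ~s), u
8. ~[]s, v
9. s, v
10. ~s, w
11. s, w
Accessibility: uRu, uRv, uRw, vRv, vRw, wRw
Branch closes: s and ~s both at w.
Every branch closes (one shown): valid in S4, hence also in S5 (every theorem of S4 is a theorem of S5).

S4, S5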